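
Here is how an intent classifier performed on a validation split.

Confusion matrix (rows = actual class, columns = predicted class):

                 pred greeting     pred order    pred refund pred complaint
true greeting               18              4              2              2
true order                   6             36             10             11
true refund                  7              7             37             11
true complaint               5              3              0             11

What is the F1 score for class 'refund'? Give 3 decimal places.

Treat 'refund' as positive and all other classes as negative.
F1 score = 2·TP/(2·TP+FP+FN).
refund: TP=37, FP=2+10+0=12, FN=7+7+11=25 → 74/111 = 0.6667

0.667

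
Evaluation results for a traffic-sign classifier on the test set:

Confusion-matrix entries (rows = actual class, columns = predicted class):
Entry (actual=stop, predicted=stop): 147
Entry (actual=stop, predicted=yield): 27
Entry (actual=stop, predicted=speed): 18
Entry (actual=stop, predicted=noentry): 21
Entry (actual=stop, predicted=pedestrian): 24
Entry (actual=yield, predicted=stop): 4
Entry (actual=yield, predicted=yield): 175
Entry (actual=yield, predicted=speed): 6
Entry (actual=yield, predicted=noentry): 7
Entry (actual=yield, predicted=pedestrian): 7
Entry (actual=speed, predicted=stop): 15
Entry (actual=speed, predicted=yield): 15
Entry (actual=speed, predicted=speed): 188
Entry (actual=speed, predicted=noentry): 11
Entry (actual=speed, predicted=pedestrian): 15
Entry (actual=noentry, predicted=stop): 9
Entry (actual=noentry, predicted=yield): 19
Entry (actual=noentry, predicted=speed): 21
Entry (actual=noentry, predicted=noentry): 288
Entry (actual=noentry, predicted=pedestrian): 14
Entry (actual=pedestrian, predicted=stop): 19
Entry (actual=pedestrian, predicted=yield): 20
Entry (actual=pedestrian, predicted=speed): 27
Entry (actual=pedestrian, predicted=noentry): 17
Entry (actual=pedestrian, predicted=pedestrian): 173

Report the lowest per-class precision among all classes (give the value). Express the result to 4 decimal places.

Per-class precision (TP/(TP+FP)):
  stop: TP=147, FP=4+15+9+19=47 → 147/194 = 0.75773
  yield: TP=175, FP=27+15+19+20=81 → 175/256 = 0.68359
  speed: TP=188, FP=18+6+21+27=72 → 188/260 = 0.72308
  noentry: TP=288, FP=21+7+11+17=56 → 288/344 = 0.83721
  pedestrian: TP=173, FP=24+7+15+14=60 → 173/233 = 0.74249
Lowest is class 'yield' with precision = 0.6836.

0.6836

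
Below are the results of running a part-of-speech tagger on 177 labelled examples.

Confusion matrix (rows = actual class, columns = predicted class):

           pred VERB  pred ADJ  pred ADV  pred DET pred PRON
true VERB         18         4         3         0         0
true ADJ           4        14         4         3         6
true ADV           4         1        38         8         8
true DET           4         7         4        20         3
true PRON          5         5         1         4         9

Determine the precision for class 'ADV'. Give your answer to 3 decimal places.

Take TP from the diagonal, FP from the rest of the 'ADV' prediction marginal, FN from the rest of the 'ADV' actual marginal.
precision = TP/(TP+FP).
ADV: TP=38, FP=3+4+4+1=12 → 38/50 = 0.7600

0.760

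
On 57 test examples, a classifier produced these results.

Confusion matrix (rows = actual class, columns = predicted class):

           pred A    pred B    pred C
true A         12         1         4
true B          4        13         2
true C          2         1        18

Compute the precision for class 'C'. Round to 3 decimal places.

Take TP from the diagonal, FP from the rest of the 'C' prediction marginal, FN from the rest of the 'C' actual marginal.
precision = TP/(TP+FP).
C: TP=18, FP=4+2=6 → 18/24 = 0.7500

0.750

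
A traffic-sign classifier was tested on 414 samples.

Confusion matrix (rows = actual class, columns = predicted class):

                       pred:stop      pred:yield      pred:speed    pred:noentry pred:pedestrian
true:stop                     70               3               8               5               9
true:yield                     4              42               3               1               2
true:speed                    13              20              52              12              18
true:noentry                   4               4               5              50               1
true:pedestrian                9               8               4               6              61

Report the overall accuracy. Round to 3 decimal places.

0.664

Accuracy = trace / total = (70+42+52+50+61=275) / 414 = 275/414 = 0.664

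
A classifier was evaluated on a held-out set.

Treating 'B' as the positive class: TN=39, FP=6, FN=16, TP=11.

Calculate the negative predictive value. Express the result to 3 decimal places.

0.709

NPV = TN/(TN+FN) = 39/(39+16) = 0.709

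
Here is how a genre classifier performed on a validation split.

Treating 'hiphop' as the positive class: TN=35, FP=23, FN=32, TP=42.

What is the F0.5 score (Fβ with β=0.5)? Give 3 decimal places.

0.629

Fβ = (1+β²)·TP / ((1+β²)·TP + β²·FN + FP), with β²=1/4
= 1.25·42 / (1.25·42 + 0.25·32 + 23) = 0.629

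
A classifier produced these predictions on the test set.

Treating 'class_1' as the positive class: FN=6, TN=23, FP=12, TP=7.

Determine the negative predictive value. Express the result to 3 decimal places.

0.793

NPV = TN/(TN+FN) = 23/(23+6) = 0.793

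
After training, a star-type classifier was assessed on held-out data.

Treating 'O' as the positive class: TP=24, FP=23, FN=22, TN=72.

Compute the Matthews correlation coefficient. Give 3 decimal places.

MCC = (TP·TN − FP·FN) / √((TP+FP)(TP+FN)(TN+FP)(TN+FN))
Numerator = 24·72 − 23·22 = 1222
Denominator = √(47·46·95·94) = √19306660 = 4393.9345
MCC = 1222 / 4393.9345 = 0.278

0.278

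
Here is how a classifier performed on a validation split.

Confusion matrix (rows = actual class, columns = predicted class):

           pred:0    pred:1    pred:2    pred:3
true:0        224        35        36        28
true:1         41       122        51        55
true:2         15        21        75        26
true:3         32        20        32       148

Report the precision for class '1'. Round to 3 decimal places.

Take TP from the diagonal, FP from the rest of the '1' prediction marginal, FN from the rest of the '1' actual marginal.
precision = TP/(TP+FP).
1: TP=122, FP=35+21+20=76 → 122/198 = 0.6162

0.616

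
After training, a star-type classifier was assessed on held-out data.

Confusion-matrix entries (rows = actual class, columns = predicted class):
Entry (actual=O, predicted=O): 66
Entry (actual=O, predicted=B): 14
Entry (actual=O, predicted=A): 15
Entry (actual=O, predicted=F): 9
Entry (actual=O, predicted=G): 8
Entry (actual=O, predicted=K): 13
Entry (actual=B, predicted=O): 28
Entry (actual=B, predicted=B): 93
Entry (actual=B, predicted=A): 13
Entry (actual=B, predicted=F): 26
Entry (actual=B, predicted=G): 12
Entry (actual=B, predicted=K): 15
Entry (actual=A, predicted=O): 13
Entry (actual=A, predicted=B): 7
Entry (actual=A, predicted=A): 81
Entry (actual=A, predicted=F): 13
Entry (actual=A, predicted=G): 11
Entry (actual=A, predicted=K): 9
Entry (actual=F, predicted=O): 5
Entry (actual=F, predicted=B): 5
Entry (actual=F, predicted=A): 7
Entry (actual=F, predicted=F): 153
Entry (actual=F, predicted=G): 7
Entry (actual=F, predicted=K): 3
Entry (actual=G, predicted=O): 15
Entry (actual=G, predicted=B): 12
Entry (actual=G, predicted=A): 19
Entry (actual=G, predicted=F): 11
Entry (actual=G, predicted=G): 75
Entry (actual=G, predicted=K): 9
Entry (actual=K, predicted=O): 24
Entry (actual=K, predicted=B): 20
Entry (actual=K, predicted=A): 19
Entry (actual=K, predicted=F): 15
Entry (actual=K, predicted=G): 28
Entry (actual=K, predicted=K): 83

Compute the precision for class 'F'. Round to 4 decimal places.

0.6740

Treat 'F' as positive and all other classes as negative.
precision = TP/(TP+FP).
F: TP=153, FP=9+26+13+11+15=74 → 153/227 = 0.67401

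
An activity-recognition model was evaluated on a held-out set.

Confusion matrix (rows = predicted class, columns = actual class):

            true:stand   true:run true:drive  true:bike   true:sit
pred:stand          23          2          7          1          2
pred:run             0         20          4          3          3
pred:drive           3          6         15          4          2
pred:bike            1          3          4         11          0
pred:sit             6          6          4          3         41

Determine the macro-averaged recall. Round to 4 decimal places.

0.6066

Per-class recall (TP/(TP+FN)):
  stand: TP=23, FN=0+3+1+6=10 → 23/33 = 0.69697
  run: TP=20, FN=2+6+3+6=17 → 20/37 = 0.54054
  drive: TP=15, FN=7+4+4+4=19 → 15/34 = 0.44118
  bike: TP=11, FN=1+3+4+3=11 → 11/22 = 0.50000
  sit: TP=41, FN=2+3+2+0=7 → 41/48 = 0.85417
Macro-recall = mean = (0.69697 + 0.54054 + 0.44118 + 0.50000 + 0.85417) / 5 = 0.6066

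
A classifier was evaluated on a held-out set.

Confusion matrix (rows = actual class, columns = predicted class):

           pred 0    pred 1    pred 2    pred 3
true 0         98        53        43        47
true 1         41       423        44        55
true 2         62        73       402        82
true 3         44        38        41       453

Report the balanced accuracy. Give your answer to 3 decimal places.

Balanced accuracy = mean of per-class recall.
  0: recall = 98/241 = 0.4066
  1: recall = 423/563 = 0.7513
  2: recall = 402/619 = 0.6494
  3: recall = 453/576 = 0.7865
Mean = (0.4066 + 0.7513 + 0.6494 + 0.7865) / 4 = 0.648

0.648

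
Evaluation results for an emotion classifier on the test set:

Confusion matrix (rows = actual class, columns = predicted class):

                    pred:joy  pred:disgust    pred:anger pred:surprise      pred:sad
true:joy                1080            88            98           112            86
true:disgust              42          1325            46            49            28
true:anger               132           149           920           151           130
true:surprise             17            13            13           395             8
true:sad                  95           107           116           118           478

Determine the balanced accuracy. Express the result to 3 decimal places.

0.731

Balanced accuracy = mean of per-class recall.
  joy: recall = 1080/1464 = 0.7377
  disgust: recall = 1325/1490 = 0.8893
  anger: recall = 920/1482 = 0.6208
  surprise: recall = 395/446 = 0.8857
  sad: recall = 478/914 = 0.5230
Mean = (0.7377 + 0.8893 + 0.6208 + 0.8857 + 0.5230) / 5 = 0.731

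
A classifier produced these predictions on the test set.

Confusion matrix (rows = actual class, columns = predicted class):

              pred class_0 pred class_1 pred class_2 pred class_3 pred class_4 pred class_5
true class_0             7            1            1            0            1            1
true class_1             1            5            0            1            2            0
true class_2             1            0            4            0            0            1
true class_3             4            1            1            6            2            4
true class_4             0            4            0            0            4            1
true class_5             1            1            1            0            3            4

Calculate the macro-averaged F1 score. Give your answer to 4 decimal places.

0.4822

Per-class F1 score (2·TP/(2·TP+FP+FN)):
  class_0: TP=7, FP=1+1+4+0+1=7, FN=1+1+0+1+1=4 → 14/25 = 0.56000
  class_1: TP=5, FP=1+0+1+4+1=7, FN=1+0+1+2+0=4 → 10/21 = 0.47619
  class_2: TP=4, FP=1+0+1+0+1=3, FN=1+0+0+0+1=2 → 8/13 = 0.61538
  class_3: TP=6, FP=0+1+0+0+0=1, FN=4+1+1+2+4=12 → 12/25 = 0.48000
  class_4: TP=4, FP=1+2+0+2+3=8, FN=0+4+0+0+1=5 → 8/21 = 0.38095
  class_5: TP=4, FP=1+0+1+4+1=7, FN=1+1+1+0+3=6 → 8/21 = 0.38095
Macro-F1 score = mean = (0.56000 + 0.47619 + 0.61538 + 0.48000 + 0.38095 + 0.38095) / 6 = 0.4822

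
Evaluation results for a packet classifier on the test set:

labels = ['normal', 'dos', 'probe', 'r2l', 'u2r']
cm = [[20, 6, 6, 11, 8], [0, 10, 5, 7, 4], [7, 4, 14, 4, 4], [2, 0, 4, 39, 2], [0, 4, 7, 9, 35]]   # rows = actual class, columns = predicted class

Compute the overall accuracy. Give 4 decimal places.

0.5566

Accuracy = trace / total = (20+10+14+39+35=118) / 212 = 118/212 = 0.5566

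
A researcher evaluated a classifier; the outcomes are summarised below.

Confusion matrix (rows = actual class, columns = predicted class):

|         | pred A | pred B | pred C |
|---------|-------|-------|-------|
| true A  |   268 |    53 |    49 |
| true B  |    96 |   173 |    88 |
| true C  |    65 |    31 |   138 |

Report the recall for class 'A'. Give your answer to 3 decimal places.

0.724

Treat 'A' as positive and all other classes as negative.
recall = TP/(TP+FN).
A: TP=268, FN=53+49=102 → 268/370 = 0.7243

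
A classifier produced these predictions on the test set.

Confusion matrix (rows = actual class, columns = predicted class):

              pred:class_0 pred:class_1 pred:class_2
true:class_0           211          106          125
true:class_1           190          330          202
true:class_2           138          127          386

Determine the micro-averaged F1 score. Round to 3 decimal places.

0.511

Micro-averaging pools counts across classes: ΣTP=927, ΣFP=888, ΣFN=888.
Micro-F1 score = 2·TP/(2·TP+FP+FN) on pooled counts = 0.511 (equals overall accuracy in single-label multiclass).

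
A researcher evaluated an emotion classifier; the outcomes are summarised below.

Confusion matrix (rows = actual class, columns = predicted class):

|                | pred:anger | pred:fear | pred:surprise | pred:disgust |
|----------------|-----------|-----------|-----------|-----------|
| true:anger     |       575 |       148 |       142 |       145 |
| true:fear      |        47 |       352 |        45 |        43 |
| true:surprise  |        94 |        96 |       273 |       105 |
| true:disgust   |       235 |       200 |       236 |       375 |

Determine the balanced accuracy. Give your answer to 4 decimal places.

0.5328

Balanced accuracy = mean of per-class recall.
  anger: recall = 575/1010 = 0.56931
  fear: recall = 352/487 = 0.72279
  surprise: recall = 273/568 = 0.48063
  disgust: recall = 375/1046 = 0.35851
Mean = (0.56931 + 0.72279 + 0.48063 + 0.35851) / 4 = 0.5328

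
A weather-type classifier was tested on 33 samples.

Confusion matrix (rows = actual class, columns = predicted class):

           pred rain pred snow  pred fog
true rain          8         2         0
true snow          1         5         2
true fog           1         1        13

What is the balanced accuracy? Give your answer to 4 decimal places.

Balanced accuracy = mean of per-class recall.
  rain: recall = 8/10 = 0.80000
  snow: recall = 5/8 = 0.62500
  fog: recall = 13/15 = 0.86667
Mean = (0.80000 + 0.62500 + 0.86667) / 3 = 0.7639

0.7639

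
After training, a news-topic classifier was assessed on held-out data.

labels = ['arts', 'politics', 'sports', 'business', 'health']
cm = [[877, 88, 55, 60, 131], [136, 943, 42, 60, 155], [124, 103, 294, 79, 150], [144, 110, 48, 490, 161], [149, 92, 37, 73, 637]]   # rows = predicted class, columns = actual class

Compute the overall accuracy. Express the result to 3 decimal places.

0.619

Accuracy = trace / total = (877+943+294+490+637=3241) / 5238 = 3241/5238 = 0.619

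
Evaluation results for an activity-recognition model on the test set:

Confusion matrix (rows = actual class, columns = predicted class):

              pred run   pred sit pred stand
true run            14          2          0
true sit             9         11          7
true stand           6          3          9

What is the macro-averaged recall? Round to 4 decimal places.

Per-class recall (TP/(TP+FN)):
  run: TP=14, FN=2+0=2 → 14/16 = 0.87500
  sit: TP=11, FN=9+7=16 → 11/27 = 0.40741
  stand: TP=9, FN=6+3=9 → 9/18 = 0.50000
Macro-recall = mean = (0.87500 + 0.40741 + 0.50000) / 3 = 0.5941

0.5941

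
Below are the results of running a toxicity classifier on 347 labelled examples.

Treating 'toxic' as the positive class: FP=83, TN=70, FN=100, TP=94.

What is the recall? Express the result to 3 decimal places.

Recall = TP/(TP+FN) = 94/(94+100) = 94/194 = 0.485

0.485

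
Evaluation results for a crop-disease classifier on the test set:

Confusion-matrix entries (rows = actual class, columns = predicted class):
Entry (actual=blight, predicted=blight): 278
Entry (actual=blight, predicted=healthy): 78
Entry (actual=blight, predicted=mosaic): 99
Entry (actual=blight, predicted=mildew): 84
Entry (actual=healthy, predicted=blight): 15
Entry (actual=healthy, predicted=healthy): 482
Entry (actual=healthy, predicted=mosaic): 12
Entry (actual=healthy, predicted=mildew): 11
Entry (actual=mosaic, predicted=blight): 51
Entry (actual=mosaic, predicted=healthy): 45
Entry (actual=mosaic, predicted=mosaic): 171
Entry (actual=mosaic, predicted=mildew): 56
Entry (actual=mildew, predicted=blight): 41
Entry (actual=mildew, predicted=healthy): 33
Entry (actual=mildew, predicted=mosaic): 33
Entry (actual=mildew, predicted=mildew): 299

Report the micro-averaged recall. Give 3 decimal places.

Micro-averaging pools counts across classes: ΣTP=1230, ΣFP=558, ΣFN=558.
Micro-recall = TP/(TP+FN) on pooled counts = 0.688 (equals overall accuracy in single-label multiclass).

0.688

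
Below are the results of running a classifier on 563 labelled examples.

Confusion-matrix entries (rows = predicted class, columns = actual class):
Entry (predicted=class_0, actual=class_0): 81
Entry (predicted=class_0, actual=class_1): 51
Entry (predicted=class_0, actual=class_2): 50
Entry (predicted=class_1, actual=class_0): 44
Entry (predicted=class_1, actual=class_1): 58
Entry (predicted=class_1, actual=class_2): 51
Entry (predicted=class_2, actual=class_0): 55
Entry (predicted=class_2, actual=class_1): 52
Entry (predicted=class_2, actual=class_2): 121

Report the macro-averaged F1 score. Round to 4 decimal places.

0.4516

Per-class F1 score (2·TP/(2·TP+FP+FN)):
  class_0: TP=81, FP=51+50=101, FN=44+55=99 → 162/362 = 0.44751
  class_1: TP=58, FP=44+51=95, FN=51+52=103 → 116/314 = 0.36943
  class_2: TP=121, FP=55+52=107, FN=50+51=101 → 242/450 = 0.53778
Macro-F1 score = mean = (0.44751 + 0.36943 + 0.53778) / 3 = 0.4516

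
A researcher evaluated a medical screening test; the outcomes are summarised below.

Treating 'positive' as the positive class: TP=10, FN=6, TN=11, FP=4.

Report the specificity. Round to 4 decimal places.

0.7333

Specificity = TN/(TN+FP) = 11/(11+4) = 0.7333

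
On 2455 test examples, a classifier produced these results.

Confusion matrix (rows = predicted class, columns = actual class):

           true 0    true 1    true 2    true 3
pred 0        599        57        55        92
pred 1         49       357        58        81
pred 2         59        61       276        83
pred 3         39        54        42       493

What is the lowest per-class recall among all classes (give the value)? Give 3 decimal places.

0.640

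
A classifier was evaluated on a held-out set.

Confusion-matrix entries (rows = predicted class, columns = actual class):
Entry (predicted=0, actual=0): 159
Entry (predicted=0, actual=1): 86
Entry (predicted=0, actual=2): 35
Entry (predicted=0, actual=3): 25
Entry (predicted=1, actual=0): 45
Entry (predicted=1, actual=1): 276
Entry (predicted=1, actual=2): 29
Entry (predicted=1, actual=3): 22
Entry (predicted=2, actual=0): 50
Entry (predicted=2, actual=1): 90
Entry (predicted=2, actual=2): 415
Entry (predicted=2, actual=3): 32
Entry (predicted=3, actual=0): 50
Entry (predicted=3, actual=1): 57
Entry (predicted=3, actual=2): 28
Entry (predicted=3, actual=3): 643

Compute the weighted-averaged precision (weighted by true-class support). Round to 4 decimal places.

Per-class precision (TP/(TP+FP)):
  0: TP=159, FP=86+35+25=146 → 159/305 = 0.52131
  1: TP=276, FP=45+29+22=96 → 276/372 = 0.74194
  2: TP=415, FP=50+90+32=172 → 415/587 = 0.70698
  3: TP=643, FP=50+57+28=135 → 643/778 = 0.82648
Weighted-precision = Σ (supportᵢ/N)·precisionᵢ with N=2042: (304/2042)·0.52131 + (509/2042)·0.74194 + (507/2042)·0.70698 + (722/2042)·0.82648 = 0.7303

0.7303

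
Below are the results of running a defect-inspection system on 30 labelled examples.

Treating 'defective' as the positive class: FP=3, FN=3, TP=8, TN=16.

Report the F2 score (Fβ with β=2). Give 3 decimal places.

Fβ = (1+β²)·TP / ((1+β²)·TP + β²·FN + FP), with β²=4
= 5·8 / (5·8 + 4·3 + 3) = 0.727

0.727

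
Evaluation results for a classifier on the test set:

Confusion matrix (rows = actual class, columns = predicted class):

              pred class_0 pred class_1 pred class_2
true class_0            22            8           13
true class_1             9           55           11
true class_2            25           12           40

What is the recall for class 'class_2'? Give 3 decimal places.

0.519

One-vs-rest for 'class_2': TP = diagonal; FP = other classes predicted 'class_2'; FN = 'class_2' predicted as other.
recall = TP/(TP+FN).
class_2: TP=40, FN=25+12=37 → 40/77 = 0.5195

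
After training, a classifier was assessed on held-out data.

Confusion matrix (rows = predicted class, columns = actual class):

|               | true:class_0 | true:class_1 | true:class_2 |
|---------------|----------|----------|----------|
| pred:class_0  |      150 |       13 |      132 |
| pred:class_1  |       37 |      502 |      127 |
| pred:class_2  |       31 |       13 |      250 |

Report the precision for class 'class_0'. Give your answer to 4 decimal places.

0.5085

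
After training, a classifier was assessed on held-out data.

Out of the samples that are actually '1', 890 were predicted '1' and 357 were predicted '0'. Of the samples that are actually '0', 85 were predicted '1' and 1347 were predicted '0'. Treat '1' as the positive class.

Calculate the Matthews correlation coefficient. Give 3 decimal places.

MCC = (TP·TN − FP·FN) / √((TP+FP)(TP+FN)(TN+FP)(TN+FN))
Numerator = 890·1347 − 85·357 = 1168485
Denominator = √(975·1247·1432·1704) = √2966768625600 = 1722431.0220
MCC = 1168485 / 1722431.0220 = 0.678

0.678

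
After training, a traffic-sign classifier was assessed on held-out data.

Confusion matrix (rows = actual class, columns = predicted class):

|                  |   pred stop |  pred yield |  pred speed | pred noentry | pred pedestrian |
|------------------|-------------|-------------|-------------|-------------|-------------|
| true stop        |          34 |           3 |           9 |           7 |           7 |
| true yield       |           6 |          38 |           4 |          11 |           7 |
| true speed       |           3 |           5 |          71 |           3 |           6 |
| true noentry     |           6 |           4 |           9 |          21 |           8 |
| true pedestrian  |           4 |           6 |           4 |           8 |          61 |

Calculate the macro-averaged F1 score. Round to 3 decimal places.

Per-class F1 score (2·TP/(2·TP+FP+FN)):
  stop: TP=34, FP=6+3+6+4=19, FN=3+9+7+7=26 → 68/113 = 0.6018
  yield: TP=38, FP=3+5+4+6=18, FN=6+4+11+7=28 → 76/122 = 0.6230
  speed: TP=71, FP=9+4+9+4=26, FN=3+5+3+6=17 → 142/185 = 0.7676
  noentry: TP=21, FP=7+11+3+8=29, FN=6+4+9+8=27 → 42/98 = 0.4286
  pedestrian: TP=61, FP=7+7+6+8=28, FN=4+6+4+8=22 → 122/172 = 0.7093
Macro-F1 score = mean = (0.6018 + 0.6230 + 0.7676 + 0.4286 + 0.7093) / 5 = 0.626

0.626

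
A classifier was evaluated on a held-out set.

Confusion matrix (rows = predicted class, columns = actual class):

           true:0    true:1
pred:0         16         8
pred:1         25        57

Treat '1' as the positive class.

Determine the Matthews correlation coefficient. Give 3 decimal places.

0.311

MCC = (TP·TN − FP·FN) / √((TP+FP)(TP+FN)(TN+FP)(TN+FN))
Numerator = 57·16 − 25·8 = 712
Denominator = √(82·65·41·24) = √5244720 = 2290.1354
MCC = 712 / 2290.1354 = 0.311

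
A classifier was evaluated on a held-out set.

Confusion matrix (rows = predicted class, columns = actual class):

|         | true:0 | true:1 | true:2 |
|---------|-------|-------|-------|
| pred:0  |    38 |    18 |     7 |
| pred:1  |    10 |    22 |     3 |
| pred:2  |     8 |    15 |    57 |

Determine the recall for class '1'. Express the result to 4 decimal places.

0.4000

Take TP from the diagonal, FP from the rest of the '1' prediction marginal, FN from the rest of the '1' actual marginal.
recall = TP/(TP+FN).
1: TP=22, FN=18+15=33 → 22/55 = 0.40000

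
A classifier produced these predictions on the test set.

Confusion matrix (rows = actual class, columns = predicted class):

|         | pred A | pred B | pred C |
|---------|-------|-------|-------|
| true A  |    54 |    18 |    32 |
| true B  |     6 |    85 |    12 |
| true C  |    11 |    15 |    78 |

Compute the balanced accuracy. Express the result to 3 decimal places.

0.698

Balanced accuracy = mean of per-class recall.
  A: recall = 54/104 = 0.5192
  B: recall = 85/103 = 0.8252
  C: recall = 78/104 = 0.7500
Mean = (0.5192 + 0.8252 + 0.7500) / 3 = 0.698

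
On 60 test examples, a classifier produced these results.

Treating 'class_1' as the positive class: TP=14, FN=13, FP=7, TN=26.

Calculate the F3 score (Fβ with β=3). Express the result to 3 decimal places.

Fβ = (1+β²)·TP / ((1+β²)·TP + β²·FN + FP), with β²=9
= 10·14 / (10·14 + 9·13 + 7) = 0.530

0.530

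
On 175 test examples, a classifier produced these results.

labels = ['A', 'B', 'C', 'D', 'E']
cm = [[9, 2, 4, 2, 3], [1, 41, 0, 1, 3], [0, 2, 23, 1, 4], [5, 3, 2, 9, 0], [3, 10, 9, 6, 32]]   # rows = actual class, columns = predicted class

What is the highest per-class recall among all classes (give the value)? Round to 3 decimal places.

Per-class recall (TP/(TP+FN)):
  A: TP=9, FN=2+4+2+3=11 → 9/20 = 0.4500
  B: TP=41, FN=1+0+1+3=5 → 41/46 = 0.8913
  C: TP=23, FN=0+2+1+4=7 → 23/30 = 0.7667
  D: TP=9, FN=5+3+2+0=10 → 9/19 = 0.4737
  E: TP=32, FN=3+10+9+6=28 → 32/60 = 0.5333
Highest is class 'B' with recall = 0.891.

0.891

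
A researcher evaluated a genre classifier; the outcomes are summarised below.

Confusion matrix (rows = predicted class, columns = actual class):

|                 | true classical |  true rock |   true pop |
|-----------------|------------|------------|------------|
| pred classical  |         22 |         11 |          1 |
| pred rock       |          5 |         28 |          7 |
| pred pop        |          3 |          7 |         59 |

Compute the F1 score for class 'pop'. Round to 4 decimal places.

0.8676

Take TP from the diagonal, FP from the rest of the 'pop' prediction marginal, FN from the rest of the 'pop' actual marginal.
F1 score = 2·TP/(2·TP+FP+FN).
pop: TP=59, FP=3+7=10, FN=1+7=8 → 118/136 = 0.86765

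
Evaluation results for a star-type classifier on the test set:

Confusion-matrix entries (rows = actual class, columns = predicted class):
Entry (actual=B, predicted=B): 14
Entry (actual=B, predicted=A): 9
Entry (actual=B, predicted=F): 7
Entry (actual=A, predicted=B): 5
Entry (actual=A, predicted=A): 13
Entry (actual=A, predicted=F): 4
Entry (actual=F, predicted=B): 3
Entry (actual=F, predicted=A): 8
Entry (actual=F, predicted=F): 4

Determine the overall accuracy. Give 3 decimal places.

0.463

Accuracy = trace / total = (14+13+4=31) / 67 = 31/67 = 0.463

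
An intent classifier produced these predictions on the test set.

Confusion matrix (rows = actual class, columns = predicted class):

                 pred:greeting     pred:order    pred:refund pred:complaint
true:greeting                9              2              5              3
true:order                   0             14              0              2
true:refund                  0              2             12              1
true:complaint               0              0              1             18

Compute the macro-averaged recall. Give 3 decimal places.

0.774

Per-class recall (TP/(TP+FN)):
  greeting: TP=9, FN=2+5+3=10 → 9/19 = 0.4737
  order: TP=14, FN=0+0+2=2 → 14/16 = 0.8750
  refund: TP=12, FN=0+2+1=3 → 12/15 = 0.8000
  complaint: TP=18, FN=0+0+1=1 → 18/19 = 0.9474
Macro-recall = mean = (0.4737 + 0.8750 + 0.8000 + 0.9474) / 4 = 0.774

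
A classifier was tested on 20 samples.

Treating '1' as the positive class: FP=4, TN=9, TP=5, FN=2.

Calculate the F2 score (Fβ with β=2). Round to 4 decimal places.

Fβ = (1+β²)·TP / ((1+β²)·TP + β²·FN + FP), with β²=4
= 5·5 / (5·5 + 4·2 + 4) = 0.6757

0.6757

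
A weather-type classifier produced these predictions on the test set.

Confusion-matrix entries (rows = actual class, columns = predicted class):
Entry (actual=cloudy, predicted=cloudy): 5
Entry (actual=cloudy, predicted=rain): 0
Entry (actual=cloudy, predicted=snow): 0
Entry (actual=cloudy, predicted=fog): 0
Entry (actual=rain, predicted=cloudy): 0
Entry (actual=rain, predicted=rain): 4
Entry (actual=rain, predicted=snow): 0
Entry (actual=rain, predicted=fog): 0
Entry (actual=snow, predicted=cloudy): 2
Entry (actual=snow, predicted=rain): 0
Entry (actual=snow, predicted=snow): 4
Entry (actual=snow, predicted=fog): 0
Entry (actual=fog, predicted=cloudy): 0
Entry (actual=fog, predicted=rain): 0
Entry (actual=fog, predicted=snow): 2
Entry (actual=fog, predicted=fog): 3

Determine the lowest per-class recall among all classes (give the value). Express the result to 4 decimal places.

0.6000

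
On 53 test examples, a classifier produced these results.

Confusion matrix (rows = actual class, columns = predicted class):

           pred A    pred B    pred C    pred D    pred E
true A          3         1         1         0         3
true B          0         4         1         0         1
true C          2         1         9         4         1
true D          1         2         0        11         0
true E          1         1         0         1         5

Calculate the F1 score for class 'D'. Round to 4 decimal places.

0.7333

Take TP from the diagonal, FP from the rest of the 'D' prediction marginal, FN from the rest of the 'D' actual marginal.
F1 score = 2·TP/(2·TP+FP+FN).
D: TP=11, FP=0+0+4+1=5, FN=1+2+0+0=3 → 22/30 = 0.73333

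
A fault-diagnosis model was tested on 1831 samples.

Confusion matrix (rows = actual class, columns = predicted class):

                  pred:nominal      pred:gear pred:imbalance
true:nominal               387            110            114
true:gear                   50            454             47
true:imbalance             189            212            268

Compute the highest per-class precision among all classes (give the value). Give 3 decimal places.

0.625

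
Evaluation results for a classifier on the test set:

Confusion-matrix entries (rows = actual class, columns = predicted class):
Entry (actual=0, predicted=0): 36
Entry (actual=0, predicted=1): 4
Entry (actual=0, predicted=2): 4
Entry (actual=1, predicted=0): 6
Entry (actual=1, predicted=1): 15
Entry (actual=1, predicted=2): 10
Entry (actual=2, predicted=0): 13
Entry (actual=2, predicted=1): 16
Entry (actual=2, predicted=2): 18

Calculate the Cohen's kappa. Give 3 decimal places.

0.345

Observed agreement pₒ = trace/N = 69/122 = 0.5656
Expected agreement pₑ = Σ (rowᵢ·colᵢ)/N² = (44·55 + 31·35 + 47·32)/122² = 0.3365
κ = (pₒ − pₑ)/(1 − pₑ) = (0.5656 − 0.3365)/(1 − 0.3365) = 0.345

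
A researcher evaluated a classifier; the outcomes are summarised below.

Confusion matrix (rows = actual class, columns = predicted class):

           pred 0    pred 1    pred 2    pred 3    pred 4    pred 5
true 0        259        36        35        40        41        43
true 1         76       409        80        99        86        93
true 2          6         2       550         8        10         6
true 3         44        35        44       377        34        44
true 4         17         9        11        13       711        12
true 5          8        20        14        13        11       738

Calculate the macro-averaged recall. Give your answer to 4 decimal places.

Per-class recall (TP/(TP+FN)):
  0: TP=259, FN=36+35+40+41+43=195 → 259/454 = 0.57048
  1: TP=409, FN=76+80+99+86+93=434 → 409/843 = 0.48517
  2: TP=550, FN=6+2+8+10+6=32 → 550/582 = 0.94502
  3: TP=377, FN=44+35+44+34+44=201 → 377/578 = 0.65225
  4: TP=711, FN=17+9+11+13+12=62 → 711/773 = 0.91979
  5: TP=738, FN=8+20+14+13+11=66 → 738/804 = 0.91791
Macro-recall = mean = (0.57048 + 0.48517 + 0.94502 + 0.65225 + 0.91979 + 0.91791) / 6 = 0.7484

0.7484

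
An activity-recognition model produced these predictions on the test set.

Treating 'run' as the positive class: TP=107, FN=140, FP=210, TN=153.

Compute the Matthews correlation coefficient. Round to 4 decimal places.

MCC = (TP·TN − FP·FN) / √((TP+FP)(TP+FN)(TN+FP)(TN+FN))
Numerator = 107·153 − 210·140 = -13029
Denominator = √(317·247·363·293) = √8327803341 = 91256.7989
MCC = -13029 / 91256.7989 = -0.1428

-0.1428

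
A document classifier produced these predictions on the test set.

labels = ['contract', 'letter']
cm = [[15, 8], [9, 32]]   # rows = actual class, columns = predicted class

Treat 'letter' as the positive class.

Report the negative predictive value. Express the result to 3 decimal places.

0.625

NPV = TN/(TN+FN) = 15/(15+9) = 0.625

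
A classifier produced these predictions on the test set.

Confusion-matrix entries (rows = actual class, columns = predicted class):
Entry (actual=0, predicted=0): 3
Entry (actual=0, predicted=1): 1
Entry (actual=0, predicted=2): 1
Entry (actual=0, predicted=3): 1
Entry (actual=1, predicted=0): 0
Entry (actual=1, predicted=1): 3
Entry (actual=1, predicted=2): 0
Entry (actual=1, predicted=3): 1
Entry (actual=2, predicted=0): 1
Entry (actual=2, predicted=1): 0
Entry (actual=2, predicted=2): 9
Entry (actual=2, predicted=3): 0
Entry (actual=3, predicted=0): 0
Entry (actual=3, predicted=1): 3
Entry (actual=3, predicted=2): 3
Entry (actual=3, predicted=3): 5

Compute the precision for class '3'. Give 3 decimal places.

Take TP from the diagonal, FP from the rest of the '3' prediction marginal, FN from the rest of the '3' actual marginal.
precision = TP/(TP+FP).
3: TP=5, FP=1+1+0=2 → 5/7 = 0.7143

0.714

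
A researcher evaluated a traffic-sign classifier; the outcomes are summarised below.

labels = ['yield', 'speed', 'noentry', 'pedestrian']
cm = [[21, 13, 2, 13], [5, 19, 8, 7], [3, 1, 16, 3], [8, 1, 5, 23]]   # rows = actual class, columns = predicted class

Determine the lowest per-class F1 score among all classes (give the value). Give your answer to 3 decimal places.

Per-class F1 score (2·TP/(2·TP+FP+FN)):
  yield: TP=21, FP=5+3+8=16, FN=13+2+13=28 → 42/86 = 0.4884
  speed: TP=19, FP=13+1+1=15, FN=5+8+7=20 → 38/73 = 0.5205
  noentry: TP=16, FP=2+8+5=15, FN=3+1+3=7 → 32/54 = 0.5926
  pedestrian: TP=23, FP=13+7+3=23, FN=8+1+5=14 → 46/83 = 0.5542
Lowest is class 'yield' with F1 score = 0.488.

0.488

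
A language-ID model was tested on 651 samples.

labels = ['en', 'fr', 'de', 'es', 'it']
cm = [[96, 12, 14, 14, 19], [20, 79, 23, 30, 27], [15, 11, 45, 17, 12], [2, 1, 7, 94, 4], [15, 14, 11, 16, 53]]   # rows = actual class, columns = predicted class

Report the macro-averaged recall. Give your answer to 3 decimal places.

Per-class recall (TP/(TP+FN)):
  en: TP=96, FN=12+14+14+19=59 → 96/155 = 0.6194
  fr: TP=79, FN=20+23+30+27=100 → 79/179 = 0.4413
  de: TP=45, FN=15+11+17+12=55 → 45/100 = 0.4500
  es: TP=94, FN=2+1+7+4=14 → 94/108 = 0.8704
  it: TP=53, FN=15+14+11+16=56 → 53/109 = 0.4862
Macro-recall = mean = (0.6194 + 0.4413 + 0.4500 + 0.8704 + 0.4862) / 5 = 0.573

0.573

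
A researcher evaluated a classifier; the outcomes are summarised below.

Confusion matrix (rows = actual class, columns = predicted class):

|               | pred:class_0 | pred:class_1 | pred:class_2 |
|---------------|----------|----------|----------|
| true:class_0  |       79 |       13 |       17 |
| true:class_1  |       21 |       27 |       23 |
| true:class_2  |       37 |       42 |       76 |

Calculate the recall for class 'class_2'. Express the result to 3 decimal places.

One-vs-rest for 'class_2': TP = diagonal; FP = other classes predicted 'class_2'; FN = 'class_2' predicted as other.
recall = TP/(TP+FN).
class_2: TP=76, FN=37+42=79 → 76/155 = 0.4903

0.490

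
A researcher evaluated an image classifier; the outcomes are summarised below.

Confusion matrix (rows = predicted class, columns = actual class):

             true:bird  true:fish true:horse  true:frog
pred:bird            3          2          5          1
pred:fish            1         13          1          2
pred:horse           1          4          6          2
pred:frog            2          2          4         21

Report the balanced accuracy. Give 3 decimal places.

0.558

Balanced accuracy = mean of per-class recall.
  bird: recall = 3/7 = 0.4286
  fish: recall = 13/21 = 0.6190
  horse: recall = 6/16 = 0.3750
  frog: recall = 21/26 = 0.8077
Mean = (0.4286 + 0.6190 + 0.3750 + 0.8077) / 4 = 0.558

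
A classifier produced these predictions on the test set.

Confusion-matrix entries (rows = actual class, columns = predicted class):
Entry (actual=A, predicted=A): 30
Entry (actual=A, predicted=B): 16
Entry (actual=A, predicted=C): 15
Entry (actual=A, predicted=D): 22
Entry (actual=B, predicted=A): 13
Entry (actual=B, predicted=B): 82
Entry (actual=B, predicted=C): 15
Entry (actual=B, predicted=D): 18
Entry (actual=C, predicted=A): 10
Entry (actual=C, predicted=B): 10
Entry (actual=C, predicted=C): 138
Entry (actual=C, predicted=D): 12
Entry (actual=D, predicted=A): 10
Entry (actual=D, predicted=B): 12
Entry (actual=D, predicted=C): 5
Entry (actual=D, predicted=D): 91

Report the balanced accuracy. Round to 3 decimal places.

Balanced accuracy = mean of per-class recall.
  A: recall = 30/83 = 0.3614
  B: recall = 82/128 = 0.6406
  C: recall = 138/170 = 0.8118
  D: recall = 91/118 = 0.7712
Mean = (0.3614 + 0.6406 + 0.8118 + 0.7712) / 4 = 0.646

0.646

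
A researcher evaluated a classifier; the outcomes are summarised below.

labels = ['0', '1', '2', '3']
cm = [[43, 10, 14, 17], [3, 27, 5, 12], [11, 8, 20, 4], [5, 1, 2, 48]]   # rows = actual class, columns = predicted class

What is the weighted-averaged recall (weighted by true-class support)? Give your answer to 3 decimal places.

0.600

Per-class recall (TP/(TP+FN)):
  0: TP=43, FN=10+14+17=41 → 43/84 = 0.5119
  1: TP=27, FN=3+5+12=20 → 27/47 = 0.5745
  2: TP=20, FN=11+8+4=23 → 20/43 = 0.4651
  3: TP=48, FN=5+1+2=8 → 48/56 = 0.8571
Weighted-recall = Σ (supportᵢ/N)·recallᵢ with N=230: (84/230)·0.5119 + (47/230)·0.5745 + (43/230)·0.4651 + (56/230)·0.8571 = 0.600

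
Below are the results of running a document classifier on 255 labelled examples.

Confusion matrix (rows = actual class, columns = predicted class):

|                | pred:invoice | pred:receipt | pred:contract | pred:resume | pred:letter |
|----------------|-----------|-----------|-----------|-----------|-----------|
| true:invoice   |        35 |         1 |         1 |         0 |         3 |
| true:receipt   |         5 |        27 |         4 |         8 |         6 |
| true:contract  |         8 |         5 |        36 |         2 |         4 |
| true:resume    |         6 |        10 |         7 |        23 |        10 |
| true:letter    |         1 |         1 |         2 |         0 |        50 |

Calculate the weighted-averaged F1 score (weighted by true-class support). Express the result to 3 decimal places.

0.656

Per-class F1 score (2·TP/(2·TP+FP+FN)):
  invoice: TP=35, FP=5+8+6+1=20, FN=1+1+0+3=5 → 70/95 = 0.7368
  receipt: TP=27, FP=1+5+10+1=17, FN=5+4+8+6=23 → 54/94 = 0.5745
  contract: TP=36, FP=1+4+7+2=14, FN=8+5+2+4=19 → 72/105 = 0.6857
  resume: TP=23, FP=0+8+2+0=10, FN=6+10+7+10=33 → 46/89 = 0.5169
  letter: TP=50, FP=3+6+4+10=23, FN=1+1+2+0=4 → 100/127 = 0.7874
Weighted-F1 score = Σ (supportᵢ/N)·F1 scoreᵢ with N=255: (40/255)·0.7368 + (50/255)·0.5745 + (55/255)·0.6857 + (56/255)·0.5169 + (54/255)·0.7874 = 0.656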